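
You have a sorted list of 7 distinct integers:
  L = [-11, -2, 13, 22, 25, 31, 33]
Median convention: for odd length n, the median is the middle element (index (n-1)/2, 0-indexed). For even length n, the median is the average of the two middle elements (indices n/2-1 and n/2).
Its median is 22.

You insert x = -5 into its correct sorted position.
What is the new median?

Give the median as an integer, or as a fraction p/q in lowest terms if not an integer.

Answer: 35/2

Derivation:
Old list (sorted, length 7): [-11, -2, 13, 22, 25, 31, 33]
Old median = 22
Insert x = -5
Old length odd (7). Middle was index 3 = 22.
New length even (8). New median = avg of two middle elements.
x = -5: 1 elements are < x, 6 elements are > x.
New sorted list: [-11, -5, -2, 13, 22, 25, 31, 33]
New median = 35/2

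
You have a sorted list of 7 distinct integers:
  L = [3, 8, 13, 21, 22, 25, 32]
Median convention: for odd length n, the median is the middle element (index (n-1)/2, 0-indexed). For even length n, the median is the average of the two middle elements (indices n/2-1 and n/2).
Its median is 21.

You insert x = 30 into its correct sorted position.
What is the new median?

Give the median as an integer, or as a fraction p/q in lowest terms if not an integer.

Old list (sorted, length 7): [3, 8, 13, 21, 22, 25, 32]
Old median = 21
Insert x = 30
Old length odd (7). Middle was index 3 = 21.
New length even (8). New median = avg of two middle elements.
x = 30: 6 elements are < x, 1 elements are > x.
New sorted list: [3, 8, 13, 21, 22, 25, 30, 32]
New median = 43/2

Answer: 43/2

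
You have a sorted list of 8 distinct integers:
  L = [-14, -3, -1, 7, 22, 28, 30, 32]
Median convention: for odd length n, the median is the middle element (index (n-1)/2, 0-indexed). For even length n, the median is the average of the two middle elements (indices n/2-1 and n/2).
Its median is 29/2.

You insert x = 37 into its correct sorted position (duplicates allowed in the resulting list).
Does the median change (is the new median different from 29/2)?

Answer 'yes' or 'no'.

Old median = 29/2
Insert x = 37
New median = 22
Changed? yes

Answer: yes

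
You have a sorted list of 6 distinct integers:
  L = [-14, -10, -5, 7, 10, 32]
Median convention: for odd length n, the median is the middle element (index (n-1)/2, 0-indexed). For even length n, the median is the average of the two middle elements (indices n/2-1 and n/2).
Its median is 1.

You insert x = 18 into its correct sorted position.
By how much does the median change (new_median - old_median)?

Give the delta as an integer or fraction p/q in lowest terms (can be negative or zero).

Old median = 1
After inserting x = 18: new sorted = [-14, -10, -5, 7, 10, 18, 32]
New median = 7
Delta = 7 - 1 = 6

Answer: 6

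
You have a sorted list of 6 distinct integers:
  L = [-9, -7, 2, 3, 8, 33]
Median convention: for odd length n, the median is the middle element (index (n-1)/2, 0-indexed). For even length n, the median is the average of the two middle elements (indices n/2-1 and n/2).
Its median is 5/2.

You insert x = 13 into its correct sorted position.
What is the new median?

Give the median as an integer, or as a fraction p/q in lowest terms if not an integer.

Old list (sorted, length 6): [-9, -7, 2, 3, 8, 33]
Old median = 5/2
Insert x = 13
Old length even (6). Middle pair: indices 2,3 = 2,3.
New length odd (7). New median = single middle element.
x = 13: 5 elements are < x, 1 elements are > x.
New sorted list: [-9, -7, 2, 3, 8, 13, 33]
New median = 3

Answer: 3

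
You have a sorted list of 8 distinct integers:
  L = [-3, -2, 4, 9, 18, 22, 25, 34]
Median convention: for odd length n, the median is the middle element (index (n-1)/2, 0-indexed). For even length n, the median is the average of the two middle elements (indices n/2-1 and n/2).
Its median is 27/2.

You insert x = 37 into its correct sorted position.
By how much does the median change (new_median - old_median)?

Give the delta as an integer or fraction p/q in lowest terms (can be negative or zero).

Old median = 27/2
After inserting x = 37: new sorted = [-3, -2, 4, 9, 18, 22, 25, 34, 37]
New median = 18
Delta = 18 - 27/2 = 9/2

Answer: 9/2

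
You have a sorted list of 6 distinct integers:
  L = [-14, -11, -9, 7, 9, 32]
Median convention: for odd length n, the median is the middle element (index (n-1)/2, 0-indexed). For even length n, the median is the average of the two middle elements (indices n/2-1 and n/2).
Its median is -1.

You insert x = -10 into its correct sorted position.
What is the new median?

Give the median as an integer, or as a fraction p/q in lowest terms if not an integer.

Old list (sorted, length 6): [-14, -11, -9, 7, 9, 32]
Old median = -1
Insert x = -10
Old length even (6). Middle pair: indices 2,3 = -9,7.
New length odd (7). New median = single middle element.
x = -10: 2 elements are < x, 4 elements are > x.
New sorted list: [-14, -11, -10, -9, 7, 9, 32]
New median = -9

Answer: -9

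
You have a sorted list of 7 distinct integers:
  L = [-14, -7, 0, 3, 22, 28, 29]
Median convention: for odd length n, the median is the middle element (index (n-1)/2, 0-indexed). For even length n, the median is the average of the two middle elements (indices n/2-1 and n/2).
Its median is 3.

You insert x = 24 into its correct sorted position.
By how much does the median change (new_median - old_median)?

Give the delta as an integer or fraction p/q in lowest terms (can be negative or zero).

Answer: 19/2

Derivation:
Old median = 3
After inserting x = 24: new sorted = [-14, -7, 0, 3, 22, 24, 28, 29]
New median = 25/2
Delta = 25/2 - 3 = 19/2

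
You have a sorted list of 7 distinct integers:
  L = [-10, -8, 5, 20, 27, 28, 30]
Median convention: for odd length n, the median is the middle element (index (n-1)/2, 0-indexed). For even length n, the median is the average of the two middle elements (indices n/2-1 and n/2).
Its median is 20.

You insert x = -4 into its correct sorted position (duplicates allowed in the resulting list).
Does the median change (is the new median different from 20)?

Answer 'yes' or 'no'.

Old median = 20
Insert x = -4
New median = 25/2
Changed? yes

Answer: yes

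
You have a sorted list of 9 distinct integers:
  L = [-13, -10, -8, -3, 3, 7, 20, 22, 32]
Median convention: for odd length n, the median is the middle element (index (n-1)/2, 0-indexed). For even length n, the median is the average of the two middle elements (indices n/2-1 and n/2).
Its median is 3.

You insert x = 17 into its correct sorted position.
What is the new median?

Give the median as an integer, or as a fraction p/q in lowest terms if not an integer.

Old list (sorted, length 9): [-13, -10, -8, -3, 3, 7, 20, 22, 32]
Old median = 3
Insert x = 17
Old length odd (9). Middle was index 4 = 3.
New length even (10). New median = avg of two middle elements.
x = 17: 6 elements are < x, 3 elements are > x.
New sorted list: [-13, -10, -8, -3, 3, 7, 17, 20, 22, 32]
New median = 5

Answer: 5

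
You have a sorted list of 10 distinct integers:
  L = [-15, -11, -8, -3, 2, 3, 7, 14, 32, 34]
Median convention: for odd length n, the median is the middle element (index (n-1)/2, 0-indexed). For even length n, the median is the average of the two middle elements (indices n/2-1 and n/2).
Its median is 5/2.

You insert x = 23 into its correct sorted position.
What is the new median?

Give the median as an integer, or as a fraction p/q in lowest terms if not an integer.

Old list (sorted, length 10): [-15, -11, -8, -3, 2, 3, 7, 14, 32, 34]
Old median = 5/2
Insert x = 23
Old length even (10). Middle pair: indices 4,5 = 2,3.
New length odd (11). New median = single middle element.
x = 23: 8 elements are < x, 2 elements are > x.
New sorted list: [-15, -11, -8, -3, 2, 3, 7, 14, 23, 32, 34]
New median = 3

Answer: 3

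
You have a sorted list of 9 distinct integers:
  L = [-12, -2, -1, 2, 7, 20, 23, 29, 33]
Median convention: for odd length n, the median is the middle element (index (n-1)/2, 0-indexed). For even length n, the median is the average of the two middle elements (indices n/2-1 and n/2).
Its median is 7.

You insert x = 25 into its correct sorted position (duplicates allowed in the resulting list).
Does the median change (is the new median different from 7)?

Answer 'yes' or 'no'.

Old median = 7
Insert x = 25
New median = 27/2
Changed? yes

Answer: yes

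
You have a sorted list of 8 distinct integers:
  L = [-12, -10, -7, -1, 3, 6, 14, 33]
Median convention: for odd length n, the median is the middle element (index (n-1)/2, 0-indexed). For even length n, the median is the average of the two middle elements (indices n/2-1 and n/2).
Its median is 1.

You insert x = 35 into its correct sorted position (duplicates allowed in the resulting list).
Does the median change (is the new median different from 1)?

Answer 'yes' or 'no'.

Answer: yes

Derivation:
Old median = 1
Insert x = 35
New median = 3
Changed? yes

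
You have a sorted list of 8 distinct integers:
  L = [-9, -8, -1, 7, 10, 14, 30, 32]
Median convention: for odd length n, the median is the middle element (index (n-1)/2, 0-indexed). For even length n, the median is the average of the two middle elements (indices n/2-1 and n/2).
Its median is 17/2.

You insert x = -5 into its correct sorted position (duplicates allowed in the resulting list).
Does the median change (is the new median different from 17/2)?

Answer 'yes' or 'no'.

Answer: yes

Derivation:
Old median = 17/2
Insert x = -5
New median = 7
Changed? yes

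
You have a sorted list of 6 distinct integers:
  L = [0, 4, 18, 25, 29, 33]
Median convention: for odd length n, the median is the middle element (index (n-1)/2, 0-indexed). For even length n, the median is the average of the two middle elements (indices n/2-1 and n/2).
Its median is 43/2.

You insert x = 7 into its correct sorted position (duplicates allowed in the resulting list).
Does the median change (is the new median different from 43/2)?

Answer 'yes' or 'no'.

Answer: yes

Derivation:
Old median = 43/2
Insert x = 7
New median = 18
Changed? yes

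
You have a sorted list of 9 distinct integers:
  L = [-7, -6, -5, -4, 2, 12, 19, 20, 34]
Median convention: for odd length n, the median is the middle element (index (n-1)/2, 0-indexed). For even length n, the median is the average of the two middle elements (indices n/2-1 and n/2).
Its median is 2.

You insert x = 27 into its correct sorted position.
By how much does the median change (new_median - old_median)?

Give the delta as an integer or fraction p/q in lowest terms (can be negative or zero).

Answer: 5

Derivation:
Old median = 2
After inserting x = 27: new sorted = [-7, -6, -5, -4, 2, 12, 19, 20, 27, 34]
New median = 7
Delta = 7 - 2 = 5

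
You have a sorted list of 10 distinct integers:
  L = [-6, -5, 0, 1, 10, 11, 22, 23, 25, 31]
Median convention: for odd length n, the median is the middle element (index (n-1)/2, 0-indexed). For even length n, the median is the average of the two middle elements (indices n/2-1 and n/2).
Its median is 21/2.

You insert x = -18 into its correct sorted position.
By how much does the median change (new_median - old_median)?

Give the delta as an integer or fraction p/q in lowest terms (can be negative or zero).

Answer: -1/2

Derivation:
Old median = 21/2
After inserting x = -18: new sorted = [-18, -6, -5, 0, 1, 10, 11, 22, 23, 25, 31]
New median = 10
Delta = 10 - 21/2 = -1/2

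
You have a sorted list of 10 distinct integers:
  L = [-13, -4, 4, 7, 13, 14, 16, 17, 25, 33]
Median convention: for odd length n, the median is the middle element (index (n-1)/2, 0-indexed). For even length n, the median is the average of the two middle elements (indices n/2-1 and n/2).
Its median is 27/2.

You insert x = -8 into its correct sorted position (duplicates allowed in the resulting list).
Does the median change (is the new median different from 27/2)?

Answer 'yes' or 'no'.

Old median = 27/2
Insert x = -8
New median = 13
Changed? yes

Answer: yes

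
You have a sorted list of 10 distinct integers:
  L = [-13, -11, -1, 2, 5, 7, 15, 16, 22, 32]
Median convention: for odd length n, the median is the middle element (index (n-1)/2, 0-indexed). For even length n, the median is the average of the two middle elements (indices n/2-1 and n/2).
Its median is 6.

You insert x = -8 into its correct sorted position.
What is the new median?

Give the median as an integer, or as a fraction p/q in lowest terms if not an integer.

Answer: 5

Derivation:
Old list (sorted, length 10): [-13, -11, -1, 2, 5, 7, 15, 16, 22, 32]
Old median = 6
Insert x = -8
Old length even (10). Middle pair: indices 4,5 = 5,7.
New length odd (11). New median = single middle element.
x = -8: 2 elements are < x, 8 elements are > x.
New sorted list: [-13, -11, -8, -1, 2, 5, 7, 15, 16, 22, 32]
New median = 5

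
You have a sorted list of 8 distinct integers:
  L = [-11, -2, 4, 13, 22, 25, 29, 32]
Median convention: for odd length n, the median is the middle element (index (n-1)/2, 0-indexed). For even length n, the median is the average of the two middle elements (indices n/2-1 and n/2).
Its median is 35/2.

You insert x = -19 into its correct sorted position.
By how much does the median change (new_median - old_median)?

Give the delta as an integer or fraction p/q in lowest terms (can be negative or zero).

Old median = 35/2
After inserting x = -19: new sorted = [-19, -11, -2, 4, 13, 22, 25, 29, 32]
New median = 13
Delta = 13 - 35/2 = -9/2

Answer: -9/2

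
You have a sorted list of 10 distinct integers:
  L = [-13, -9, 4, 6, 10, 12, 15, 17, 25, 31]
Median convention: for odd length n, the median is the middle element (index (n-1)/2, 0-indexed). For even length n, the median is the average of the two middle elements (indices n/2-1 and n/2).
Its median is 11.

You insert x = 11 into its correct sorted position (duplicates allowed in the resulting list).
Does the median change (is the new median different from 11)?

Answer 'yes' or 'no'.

Old median = 11
Insert x = 11
New median = 11
Changed? no

Answer: no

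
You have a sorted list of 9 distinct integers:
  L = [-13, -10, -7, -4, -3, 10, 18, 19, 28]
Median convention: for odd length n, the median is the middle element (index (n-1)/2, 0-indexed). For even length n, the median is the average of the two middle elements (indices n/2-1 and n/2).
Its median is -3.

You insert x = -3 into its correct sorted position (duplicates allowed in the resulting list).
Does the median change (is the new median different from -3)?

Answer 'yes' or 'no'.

Old median = -3
Insert x = -3
New median = -3
Changed? no

Answer: no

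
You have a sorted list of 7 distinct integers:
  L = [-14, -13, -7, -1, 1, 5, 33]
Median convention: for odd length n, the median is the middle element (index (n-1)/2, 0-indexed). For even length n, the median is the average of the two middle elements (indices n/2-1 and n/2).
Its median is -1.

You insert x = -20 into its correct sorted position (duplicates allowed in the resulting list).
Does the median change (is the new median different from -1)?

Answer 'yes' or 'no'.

Answer: yes

Derivation:
Old median = -1
Insert x = -20
New median = -4
Changed? yes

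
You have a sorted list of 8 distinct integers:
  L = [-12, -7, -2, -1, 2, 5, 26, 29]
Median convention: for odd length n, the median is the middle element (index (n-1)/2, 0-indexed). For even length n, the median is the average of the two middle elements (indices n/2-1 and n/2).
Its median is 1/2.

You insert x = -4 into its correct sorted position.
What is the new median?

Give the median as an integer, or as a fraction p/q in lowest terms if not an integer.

Old list (sorted, length 8): [-12, -7, -2, -1, 2, 5, 26, 29]
Old median = 1/2
Insert x = -4
Old length even (8). Middle pair: indices 3,4 = -1,2.
New length odd (9). New median = single middle element.
x = -4: 2 elements are < x, 6 elements are > x.
New sorted list: [-12, -7, -4, -2, -1, 2, 5, 26, 29]
New median = -1

Answer: -1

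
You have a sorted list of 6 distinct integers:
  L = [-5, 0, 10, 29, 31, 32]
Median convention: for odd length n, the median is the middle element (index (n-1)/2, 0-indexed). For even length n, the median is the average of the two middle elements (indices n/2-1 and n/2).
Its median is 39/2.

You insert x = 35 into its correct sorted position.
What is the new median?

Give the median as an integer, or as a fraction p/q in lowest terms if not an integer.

Answer: 29

Derivation:
Old list (sorted, length 6): [-5, 0, 10, 29, 31, 32]
Old median = 39/2
Insert x = 35
Old length even (6). Middle pair: indices 2,3 = 10,29.
New length odd (7). New median = single middle element.
x = 35: 6 elements are < x, 0 elements are > x.
New sorted list: [-5, 0, 10, 29, 31, 32, 35]
New median = 29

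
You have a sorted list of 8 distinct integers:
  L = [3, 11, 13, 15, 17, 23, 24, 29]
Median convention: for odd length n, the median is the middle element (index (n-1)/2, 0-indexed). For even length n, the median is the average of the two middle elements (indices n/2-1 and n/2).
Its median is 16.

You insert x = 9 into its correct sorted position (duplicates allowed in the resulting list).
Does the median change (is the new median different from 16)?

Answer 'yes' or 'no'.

Old median = 16
Insert x = 9
New median = 15
Changed? yes

Answer: yes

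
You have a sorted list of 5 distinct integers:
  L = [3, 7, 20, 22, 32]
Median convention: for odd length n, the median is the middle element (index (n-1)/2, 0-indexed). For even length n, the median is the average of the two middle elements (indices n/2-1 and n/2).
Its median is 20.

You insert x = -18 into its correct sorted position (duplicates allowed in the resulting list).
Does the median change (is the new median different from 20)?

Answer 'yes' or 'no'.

Old median = 20
Insert x = -18
New median = 27/2
Changed? yes

Answer: yes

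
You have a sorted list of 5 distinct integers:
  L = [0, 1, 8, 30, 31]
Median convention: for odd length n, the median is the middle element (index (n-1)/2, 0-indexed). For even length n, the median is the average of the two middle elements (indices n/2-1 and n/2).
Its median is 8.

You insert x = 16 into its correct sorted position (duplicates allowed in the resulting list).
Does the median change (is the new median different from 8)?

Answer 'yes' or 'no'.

Old median = 8
Insert x = 16
New median = 12
Changed? yes

Answer: yes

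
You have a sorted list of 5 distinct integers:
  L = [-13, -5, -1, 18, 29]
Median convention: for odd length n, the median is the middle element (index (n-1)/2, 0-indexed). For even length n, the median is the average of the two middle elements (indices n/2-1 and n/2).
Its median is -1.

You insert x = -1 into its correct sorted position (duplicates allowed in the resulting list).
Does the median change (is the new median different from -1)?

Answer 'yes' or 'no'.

Answer: no

Derivation:
Old median = -1
Insert x = -1
New median = -1
Changed? no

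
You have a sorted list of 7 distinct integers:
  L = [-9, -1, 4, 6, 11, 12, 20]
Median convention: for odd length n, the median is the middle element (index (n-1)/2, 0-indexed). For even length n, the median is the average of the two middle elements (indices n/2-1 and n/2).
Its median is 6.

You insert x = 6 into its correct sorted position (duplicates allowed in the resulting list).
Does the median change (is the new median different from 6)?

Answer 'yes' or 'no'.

Answer: no

Derivation:
Old median = 6
Insert x = 6
New median = 6
Changed? no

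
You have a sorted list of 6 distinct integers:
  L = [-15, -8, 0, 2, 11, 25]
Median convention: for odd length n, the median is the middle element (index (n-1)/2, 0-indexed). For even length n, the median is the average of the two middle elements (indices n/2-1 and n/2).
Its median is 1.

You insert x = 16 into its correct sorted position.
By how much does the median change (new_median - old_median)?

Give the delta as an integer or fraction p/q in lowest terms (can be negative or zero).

Old median = 1
After inserting x = 16: new sorted = [-15, -8, 0, 2, 11, 16, 25]
New median = 2
Delta = 2 - 1 = 1

Answer: 1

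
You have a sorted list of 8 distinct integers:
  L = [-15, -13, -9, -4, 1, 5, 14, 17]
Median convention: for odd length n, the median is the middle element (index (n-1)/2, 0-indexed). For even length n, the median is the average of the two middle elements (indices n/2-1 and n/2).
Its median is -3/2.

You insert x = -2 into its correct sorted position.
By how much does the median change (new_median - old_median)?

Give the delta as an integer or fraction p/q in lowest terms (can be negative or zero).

Answer: -1/2

Derivation:
Old median = -3/2
After inserting x = -2: new sorted = [-15, -13, -9, -4, -2, 1, 5, 14, 17]
New median = -2
Delta = -2 - -3/2 = -1/2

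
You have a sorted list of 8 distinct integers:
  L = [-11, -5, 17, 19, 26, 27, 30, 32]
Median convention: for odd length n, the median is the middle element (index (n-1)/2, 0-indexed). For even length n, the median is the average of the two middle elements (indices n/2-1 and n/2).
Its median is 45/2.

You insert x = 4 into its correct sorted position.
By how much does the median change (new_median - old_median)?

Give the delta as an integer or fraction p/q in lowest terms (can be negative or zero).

Old median = 45/2
After inserting x = 4: new sorted = [-11, -5, 4, 17, 19, 26, 27, 30, 32]
New median = 19
Delta = 19 - 45/2 = -7/2

Answer: -7/2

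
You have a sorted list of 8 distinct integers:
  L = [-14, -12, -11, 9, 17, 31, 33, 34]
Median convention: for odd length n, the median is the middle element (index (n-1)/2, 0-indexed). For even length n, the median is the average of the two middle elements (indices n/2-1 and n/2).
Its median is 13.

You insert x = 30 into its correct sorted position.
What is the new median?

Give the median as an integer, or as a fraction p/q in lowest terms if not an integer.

Answer: 17

Derivation:
Old list (sorted, length 8): [-14, -12, -11, 9, 17, 31, 33, 34]
Old median = 13
Insert x = 30
Old length even (8). Middle pair: indices 3,4 = 9,17.
New length odd (9). New median = single middle element.
x = 30: 5 elements are < x, 3 elements are > x.
New sorted list: [-14, -12, -11, 9, 17, 30, 31, 33, 34]
New median = 17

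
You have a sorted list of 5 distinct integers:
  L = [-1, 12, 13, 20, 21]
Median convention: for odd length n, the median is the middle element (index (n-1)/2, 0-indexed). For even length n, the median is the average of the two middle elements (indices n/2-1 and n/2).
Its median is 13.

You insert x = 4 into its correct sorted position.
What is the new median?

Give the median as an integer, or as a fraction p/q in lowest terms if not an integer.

Old list (sorted, length 5): [-1, 12, 13, 20, 21]
Old median = 13
Insert x = 4
Old length odd (5). Middle was index 2 = 13.
New length even (6). New median = avg of two middle elements.
x = 4: 1 elements are < x, 4 elements are > x.
New sorted list: [-1, 4, 12, 13, 20, 21]
New median = 25/2

Answer: 25/2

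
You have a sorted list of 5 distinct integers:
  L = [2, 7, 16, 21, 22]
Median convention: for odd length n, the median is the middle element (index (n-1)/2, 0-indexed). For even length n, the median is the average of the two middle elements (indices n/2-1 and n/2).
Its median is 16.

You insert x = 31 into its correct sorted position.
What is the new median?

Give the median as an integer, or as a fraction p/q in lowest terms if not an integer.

Old list (sorted, length 5): [2, 7, 16, 21, 22]
Old median = 16
Insert x = 31
Old length odd (5). Middle was index 2 = 16.
New length even (6). New median = avg of two middle elements.
x = 31: 5 elements are < x, 0 elements are > x.
New sorted list: [2, 7, 16, 21, 22, 31]
New median = 37/2

Answer: 37/2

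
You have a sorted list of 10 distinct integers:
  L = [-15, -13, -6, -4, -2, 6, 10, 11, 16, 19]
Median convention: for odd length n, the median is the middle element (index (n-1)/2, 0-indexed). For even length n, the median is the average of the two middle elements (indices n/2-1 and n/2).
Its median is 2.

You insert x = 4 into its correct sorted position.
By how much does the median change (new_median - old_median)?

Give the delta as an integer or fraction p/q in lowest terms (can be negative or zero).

Answer: 2

Derivation:
Old median = 2
After inserting x = 4: new sorted = [-15, -13, -6, -4, -2, 4, 6, 10, 11, 16, 19]
New median = 4
Delta = 4 - 2 = 2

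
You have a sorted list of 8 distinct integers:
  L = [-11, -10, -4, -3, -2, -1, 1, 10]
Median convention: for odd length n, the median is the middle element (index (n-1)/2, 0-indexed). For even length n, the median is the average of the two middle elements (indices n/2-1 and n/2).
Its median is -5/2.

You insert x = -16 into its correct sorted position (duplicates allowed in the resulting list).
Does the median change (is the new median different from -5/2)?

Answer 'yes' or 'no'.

Answer: yes

Derivation:
Old median = -5/2
Insert x = -16
New median = -3
Changed? yes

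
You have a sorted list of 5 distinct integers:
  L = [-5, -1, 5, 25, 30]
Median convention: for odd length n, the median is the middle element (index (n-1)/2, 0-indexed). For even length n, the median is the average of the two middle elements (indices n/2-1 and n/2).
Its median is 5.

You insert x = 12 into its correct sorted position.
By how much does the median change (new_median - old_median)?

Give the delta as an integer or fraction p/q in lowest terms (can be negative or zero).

Old median = 5
After inserting x = 12: new sorted = [-5, -1, 5, 12, 25, 30]
New median = 17/2
Delta = 17/2 - 5 = 7/2

Answer: 7/2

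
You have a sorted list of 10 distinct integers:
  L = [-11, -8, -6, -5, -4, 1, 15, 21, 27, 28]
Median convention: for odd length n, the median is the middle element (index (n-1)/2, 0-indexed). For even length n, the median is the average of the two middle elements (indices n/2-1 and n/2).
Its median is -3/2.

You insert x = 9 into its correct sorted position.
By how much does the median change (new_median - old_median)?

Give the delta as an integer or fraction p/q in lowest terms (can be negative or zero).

Old median = -3/2
After inserting x = 9: new sorted = [-11, -8, -6, -5, -4, 1, 9, 15, 21, 27, 28]
New median = 1
Delta = 1 - -3/2 = 5/2

Answer: 5/2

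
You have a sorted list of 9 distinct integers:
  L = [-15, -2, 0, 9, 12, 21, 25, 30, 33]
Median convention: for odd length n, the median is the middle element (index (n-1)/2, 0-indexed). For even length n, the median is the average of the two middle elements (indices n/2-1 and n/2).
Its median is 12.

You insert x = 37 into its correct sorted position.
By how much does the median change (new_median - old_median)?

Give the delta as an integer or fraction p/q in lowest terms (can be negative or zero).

Answer: 9/2

Derivation:
Old median = 12
After inserting x = 37: new sorted = [-15, -2, 0, 9, 12, 21, 25, 30, 33, 37]
New median = 33/2
Delta = 33/2 - 12 = 9/2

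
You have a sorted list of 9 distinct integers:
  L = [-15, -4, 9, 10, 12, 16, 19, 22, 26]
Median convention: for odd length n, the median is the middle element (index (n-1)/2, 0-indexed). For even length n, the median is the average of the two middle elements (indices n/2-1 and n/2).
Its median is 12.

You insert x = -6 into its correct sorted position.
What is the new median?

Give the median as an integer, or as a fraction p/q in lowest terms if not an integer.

Answer: 11

Derivation:
Old list (sorted, length 9): [-15, -4, 9, 10, 12, 16, 19, 22, 26]
Old median = 12
Insert x = -6
Old length odd (9). Middle was index 4 = 12.
New length even (10). New median = avg of two middle elements.
x = -6: 1 elements are < x, 8 elements are > x.
New sorted list: [-15, -6, -4, 9, 10, 12, 16, 19, 22, 26]
New median = 11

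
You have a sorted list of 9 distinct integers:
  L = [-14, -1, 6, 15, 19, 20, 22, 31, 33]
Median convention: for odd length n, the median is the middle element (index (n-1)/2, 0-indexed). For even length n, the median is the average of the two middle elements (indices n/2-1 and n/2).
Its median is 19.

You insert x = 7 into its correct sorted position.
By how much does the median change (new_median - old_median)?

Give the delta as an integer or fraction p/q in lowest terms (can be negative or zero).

Answer: -2

Derivation:
Old median = 19
After inserting x = 7: new sorted = [-14, -1, 6, 7, 15, 19, 20, 22, 31, 33]
New median = 17
Delta = 17 - 19 = -2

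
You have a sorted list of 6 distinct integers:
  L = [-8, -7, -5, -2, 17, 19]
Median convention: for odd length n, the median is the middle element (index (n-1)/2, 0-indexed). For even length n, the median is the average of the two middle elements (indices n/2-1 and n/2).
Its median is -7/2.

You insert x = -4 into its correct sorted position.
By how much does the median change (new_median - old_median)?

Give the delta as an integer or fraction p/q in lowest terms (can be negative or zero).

Answer: -1/2

Derivation:
Old median = -7/2
After inserting x = -4: new sorted = [-8, -7, -5, -4, -2, 17, 19]
New median = -4
Delta = -4 - -7/2 = -1/2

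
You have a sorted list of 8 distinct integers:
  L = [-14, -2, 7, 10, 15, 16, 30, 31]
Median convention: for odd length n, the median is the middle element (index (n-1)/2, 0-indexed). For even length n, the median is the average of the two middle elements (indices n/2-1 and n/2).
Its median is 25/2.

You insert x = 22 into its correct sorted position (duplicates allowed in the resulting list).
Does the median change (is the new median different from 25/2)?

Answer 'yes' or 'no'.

Old median = 25/2
Insert x = 22
New median = 15
Changed? yes

Answer: yes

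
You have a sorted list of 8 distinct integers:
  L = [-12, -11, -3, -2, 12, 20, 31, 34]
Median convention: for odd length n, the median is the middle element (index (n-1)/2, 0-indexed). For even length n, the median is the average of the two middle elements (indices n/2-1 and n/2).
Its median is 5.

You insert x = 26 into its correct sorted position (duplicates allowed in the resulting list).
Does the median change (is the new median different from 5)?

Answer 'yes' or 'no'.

Old median = 5
Insert x = 26
New median = 12
Changed? yes

Answer: yes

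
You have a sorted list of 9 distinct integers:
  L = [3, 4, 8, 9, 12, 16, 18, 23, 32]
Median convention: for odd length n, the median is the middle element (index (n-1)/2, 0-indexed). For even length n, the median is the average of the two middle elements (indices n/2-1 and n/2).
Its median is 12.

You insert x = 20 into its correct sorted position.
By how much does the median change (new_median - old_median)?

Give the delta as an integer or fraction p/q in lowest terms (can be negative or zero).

Old median = 12
After inserting x = 20: new sorted = [3, 4, 8, 9, 12, 16, 18, 20, 23, 32]
New median = 14
Delta = 14 - 12 = 2

Answer: 2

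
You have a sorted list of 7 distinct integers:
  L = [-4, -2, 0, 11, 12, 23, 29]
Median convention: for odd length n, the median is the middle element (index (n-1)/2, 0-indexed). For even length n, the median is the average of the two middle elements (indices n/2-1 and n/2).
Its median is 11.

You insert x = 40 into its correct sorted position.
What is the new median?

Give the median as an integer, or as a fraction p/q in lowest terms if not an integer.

Old list (sorted, length 7): [-4, -2, 0, 11, 12, 23, 29]
Old median = 11
Insert x = 40
Old length odd (7). Middle was index 3 = 11.
New length even (8). New median = avg of two middle elements.
x = 40: 7 elements are < x, 0 elements are > x.
New sorted list: [-4, -2, 0, 11, 12, 23, 29, 40]
New median = 23/2

Answer: 23/2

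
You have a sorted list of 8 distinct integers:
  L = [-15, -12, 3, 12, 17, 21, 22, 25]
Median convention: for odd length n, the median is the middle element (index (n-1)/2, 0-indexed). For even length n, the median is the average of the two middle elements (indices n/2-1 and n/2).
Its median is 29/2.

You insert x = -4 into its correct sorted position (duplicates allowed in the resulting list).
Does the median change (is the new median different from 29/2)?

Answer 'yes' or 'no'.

Answer: yes

Derivation:
Old median = 29/2
Insert x = -4
New median = 12
Changed? yes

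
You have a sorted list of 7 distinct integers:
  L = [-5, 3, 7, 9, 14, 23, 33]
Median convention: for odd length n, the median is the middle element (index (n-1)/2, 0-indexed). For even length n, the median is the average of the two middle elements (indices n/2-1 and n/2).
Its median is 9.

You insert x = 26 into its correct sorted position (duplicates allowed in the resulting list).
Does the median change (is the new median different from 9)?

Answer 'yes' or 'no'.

Answer: yes

Derivation:
Old median = 9
Insert x = 26
New median = 23/2
Changed? yes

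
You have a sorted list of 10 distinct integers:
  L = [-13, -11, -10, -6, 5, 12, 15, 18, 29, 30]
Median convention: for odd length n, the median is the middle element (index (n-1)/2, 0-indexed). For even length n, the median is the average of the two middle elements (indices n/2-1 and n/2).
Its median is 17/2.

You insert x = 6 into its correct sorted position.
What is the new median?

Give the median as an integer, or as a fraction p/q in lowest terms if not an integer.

Old list (sorted, length 10): [-13, -11, -10, -6, 5, 12, 15, 18, 29, 30]
Old median = 17/2
Insert x = 6
Old length even (10). Middle pair: indices 4,5 = 5,12.
New length odd (11). New median = single middle element.
x = 6: 5 elements are < x, 5 elements are > x.
New sorted list: [-13, -11, -10, -6, 5, 6, 12, 15, 18, 29, 30]
New median = 6

Answer: 6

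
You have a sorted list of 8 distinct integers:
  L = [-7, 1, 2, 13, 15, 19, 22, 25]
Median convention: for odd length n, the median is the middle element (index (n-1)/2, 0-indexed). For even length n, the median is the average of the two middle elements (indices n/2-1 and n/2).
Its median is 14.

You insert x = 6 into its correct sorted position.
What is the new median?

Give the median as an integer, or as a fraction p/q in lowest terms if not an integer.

Old list (sorted, length 8): [-7, 1, 2, 13, 15, 19, 22, 25]
Old median = 14
Insert x = 6
Old length even (8). Middle pair: indices 3,4 = 13,15.
New length odd (9). New median = single middle element.
x = 6: 3 elements are < x, 5 elements are > x.
New sorted list: [-7, 1, 2, 6, 13, 15, 19, 22, 25]
New median = 13

Answer: 13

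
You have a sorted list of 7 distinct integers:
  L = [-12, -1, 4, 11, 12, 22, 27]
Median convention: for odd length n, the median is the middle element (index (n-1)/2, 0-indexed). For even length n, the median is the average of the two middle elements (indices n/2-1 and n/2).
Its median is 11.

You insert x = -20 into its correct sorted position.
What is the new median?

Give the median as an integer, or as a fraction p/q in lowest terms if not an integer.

Answer: 15/2

Derivation:
Old list (sorted, length 7): [-12, -1, 4, 11, 12, 22, 27]
Old median = 11
Insert x = -20
Old length odd (7). Middle was index 3 = 11.
New length even (8). New median = avg of two middle elements.
x = -20: 0 elements are < x, 7 elements are > x.
New sorted list: [-20, -12, -1, 4, 11, 12, 22, 27]
New median = 15/2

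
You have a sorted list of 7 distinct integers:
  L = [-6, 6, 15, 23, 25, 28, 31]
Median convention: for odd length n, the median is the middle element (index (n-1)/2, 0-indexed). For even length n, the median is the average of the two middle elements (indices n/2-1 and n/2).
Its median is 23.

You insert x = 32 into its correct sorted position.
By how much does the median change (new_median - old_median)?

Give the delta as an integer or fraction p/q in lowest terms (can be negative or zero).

Answer: 1

Derivation:
Old median = 23
After inserting x = 32: new sorted = [-6, 6, 15, 23, 25, 28, 31, 32]
New median = 24
Delta = 24 - 23 = 1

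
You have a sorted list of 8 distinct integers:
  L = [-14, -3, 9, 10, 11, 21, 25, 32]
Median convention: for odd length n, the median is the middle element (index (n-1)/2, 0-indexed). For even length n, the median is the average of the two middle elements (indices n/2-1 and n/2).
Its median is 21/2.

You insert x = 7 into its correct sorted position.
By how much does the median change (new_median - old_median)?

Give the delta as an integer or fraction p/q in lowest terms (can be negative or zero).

Old median = 21/2
After inserting x = 7: new sorted = [-14, -3, 7, 9, 10, 11, 21, 25, 32]
New median = 10
Delta = 10 - 21/2 = -1/2

Answer: -1/2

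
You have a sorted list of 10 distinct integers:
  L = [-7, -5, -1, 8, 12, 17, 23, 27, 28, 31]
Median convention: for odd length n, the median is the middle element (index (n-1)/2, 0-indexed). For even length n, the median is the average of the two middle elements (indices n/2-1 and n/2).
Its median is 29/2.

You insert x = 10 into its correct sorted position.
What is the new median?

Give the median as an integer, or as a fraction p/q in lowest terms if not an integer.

Old list (sorted, length 10): [-7, -5, -1, 8, 12, 17, 23, 27, 28, 31]
Old median = 29/2
Insert x = 10
Old length even (10). Middle pair: indices 4,5 = 12,17.
New length odd (11). New median = single middle element.
x = 10: 4 elements are < x, 6 elements are > x.
New sorted list: [-7, -5, -1, 8, 10, 12, 17, 23, 27, 28, 31]
New median = 12

Answer: 12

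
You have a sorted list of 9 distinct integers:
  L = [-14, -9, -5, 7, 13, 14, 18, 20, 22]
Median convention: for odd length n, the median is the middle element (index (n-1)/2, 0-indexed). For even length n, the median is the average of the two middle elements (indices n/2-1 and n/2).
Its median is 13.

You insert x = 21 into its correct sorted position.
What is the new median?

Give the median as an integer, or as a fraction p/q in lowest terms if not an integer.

Old list (sorted, length 9): [-14, -9, -5, 7, 13, 14, 18, 20, 22]
Old median = 13
Insert x = 21
Old length odd (9). Middle was index 4 = 13.
New length even (10). New median = avg of two middle elements.
x = 21: 8 elements are < x, 1 elements are > x.
New sorted list: [-14, -9, -5, 7, 13, 14, 18, 20, 21, 22]
New median = 27/2

Answer: 27/2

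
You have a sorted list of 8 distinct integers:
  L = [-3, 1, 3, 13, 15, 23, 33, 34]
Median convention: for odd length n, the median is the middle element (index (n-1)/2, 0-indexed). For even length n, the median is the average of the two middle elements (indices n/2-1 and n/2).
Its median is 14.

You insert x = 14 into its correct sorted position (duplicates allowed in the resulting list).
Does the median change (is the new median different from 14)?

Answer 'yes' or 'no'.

Old median = 14
Insert x = 14
New median = 14
Changed? no

Answer: no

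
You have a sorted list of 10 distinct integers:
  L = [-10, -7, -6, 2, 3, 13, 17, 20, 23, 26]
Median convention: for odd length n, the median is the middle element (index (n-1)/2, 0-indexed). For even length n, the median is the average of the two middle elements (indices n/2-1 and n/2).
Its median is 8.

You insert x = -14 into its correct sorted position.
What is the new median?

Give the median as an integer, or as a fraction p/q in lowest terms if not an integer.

Answer: 3

Derivation:
Old list (sorted, length 10): [-10, -7, -6, 2, 3, 13, 17, 20, 23, 26]
Old median = 8
Insert x = -14
Old length even (10). Middle pair: indices 4,5 = 3,13.
New length odd (11). New median = single middle element.
x = -14: 0 elements are < x, 10 elements are > x.
New sorted list: [-14, -10, -7, -6, 2, 3, 13, 17, 20, 23, 26]
New median = 3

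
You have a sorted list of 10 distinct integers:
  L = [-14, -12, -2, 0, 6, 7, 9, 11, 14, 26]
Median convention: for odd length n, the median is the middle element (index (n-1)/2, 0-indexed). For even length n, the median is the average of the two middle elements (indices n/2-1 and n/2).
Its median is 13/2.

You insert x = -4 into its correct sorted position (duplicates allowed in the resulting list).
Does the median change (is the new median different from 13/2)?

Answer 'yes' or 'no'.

Old median = 13/2
Insert x = -4
New median = 6
Changed? yes

Answer: yes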